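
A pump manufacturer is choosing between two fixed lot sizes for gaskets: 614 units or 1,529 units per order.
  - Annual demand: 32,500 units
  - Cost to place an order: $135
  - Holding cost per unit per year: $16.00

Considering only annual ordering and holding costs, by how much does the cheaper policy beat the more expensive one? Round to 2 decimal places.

For each Q, cost = (D/Q)·S + (Q/2)·H.
TC(614) = (32,500/614)×135 + (614/2)×16 = $12,057.77
TC(1,529) = (32,500/1,529)×135 + (1,529/2)×16 = $15,101.52
Cheaper: Q = 614.  Difference = $3,043.76

$3,043.76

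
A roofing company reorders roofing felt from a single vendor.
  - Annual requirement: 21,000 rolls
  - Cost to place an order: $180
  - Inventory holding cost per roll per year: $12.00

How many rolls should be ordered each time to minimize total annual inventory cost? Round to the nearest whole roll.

794 rolls

Optimal lot size Q* = (2 × 21,000 × $180 / $12)^½ ≈ 793.73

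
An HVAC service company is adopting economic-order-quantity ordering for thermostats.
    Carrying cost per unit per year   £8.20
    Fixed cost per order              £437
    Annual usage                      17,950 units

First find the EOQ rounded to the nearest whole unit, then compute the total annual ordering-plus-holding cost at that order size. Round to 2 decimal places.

£11,342.14

Optimal lot size Q* = (2 × 17,950 × £437 / £8.2)^½ ≈ 1,383.19 → Q = 1,383 units
Annual ordering cost = (D/Q)·S = (17,950/1,383) × 437 = £5,671.84
Annual holding cost  = (Q/2)·H = (1,383/2) × 8.2 = £5,670.30
Total = £5,671.84 + £5,670.30 = £11,342.14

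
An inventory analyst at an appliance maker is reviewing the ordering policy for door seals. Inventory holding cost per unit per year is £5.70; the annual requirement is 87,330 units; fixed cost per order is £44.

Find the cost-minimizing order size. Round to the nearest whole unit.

2DS/H = 2·87,330·44/5.7 = 1,348,252.63
EOQ = √1,348,252.63 ≈ 1,161.14

1,161 units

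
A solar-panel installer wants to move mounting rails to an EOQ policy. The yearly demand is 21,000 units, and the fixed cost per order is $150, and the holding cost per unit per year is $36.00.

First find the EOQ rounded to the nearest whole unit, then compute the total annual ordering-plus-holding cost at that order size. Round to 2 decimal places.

2DS/H = 2·21,000·150/36 = 175,000.00
EOQ = √175,000.00 ≈ 418.33 → Q = 418 units
Annual ordering cost = (D/Q)·S = (21,000/418) × 150 = $7,535.89
Annual holding cost  = (Q/2)·H = (418/2) × 36 = $7,524.00
Total = $7,535.89 + $7,524.00 = $15,059.89

$15,059.89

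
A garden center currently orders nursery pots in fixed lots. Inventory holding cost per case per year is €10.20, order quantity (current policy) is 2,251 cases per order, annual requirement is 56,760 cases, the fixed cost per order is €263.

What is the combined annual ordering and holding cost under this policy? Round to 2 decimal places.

€18,111.77

Orders/yr = 56,760/2,251 = 25.215; ordering cost = 25.215 × €263 = €6,631.67
Average inventory = 2,251/2 = 1125.5; holding cost = 1125.5 × €10.2 = €11,480.10
Total = €6,631.67 + €11,480.10 = €18,111.77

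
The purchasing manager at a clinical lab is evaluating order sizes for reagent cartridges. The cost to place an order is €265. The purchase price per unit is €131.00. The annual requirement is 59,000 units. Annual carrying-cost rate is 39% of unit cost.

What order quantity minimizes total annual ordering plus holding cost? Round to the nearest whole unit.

782 units

Carrying cost H = €131 × 39% = €51.0900/unit/yr
Q* = √(2·D·S / H) = √(2·59,000·265 / 51.09) = √612,057.2 ≈ 782.34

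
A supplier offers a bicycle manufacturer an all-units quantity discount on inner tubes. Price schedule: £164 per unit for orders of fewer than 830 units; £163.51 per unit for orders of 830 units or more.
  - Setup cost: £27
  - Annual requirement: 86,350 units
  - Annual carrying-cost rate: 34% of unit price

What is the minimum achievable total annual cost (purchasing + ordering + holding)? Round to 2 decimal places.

£14,144,968.74

H₁ = 34%×£164 = £55.7600;  H₂ = 34%×£163.51 = £55.5934
EOQ₁ = √(2×86,350×27/55.7600) = 289.18  (< 830, feasible at tier 1)
EOQ₂ = √(2×86,350×27/55.5934) = 289.61  (< 830 → use Q = 830 at tier-2 price)
TC(tier 1 (EOQ₁), Q≈289.2) = £14,177,524.62
TC(tier 2, Q≈830.0) = £14,144,968.74
Minimum at tier 2: £14,144,968.74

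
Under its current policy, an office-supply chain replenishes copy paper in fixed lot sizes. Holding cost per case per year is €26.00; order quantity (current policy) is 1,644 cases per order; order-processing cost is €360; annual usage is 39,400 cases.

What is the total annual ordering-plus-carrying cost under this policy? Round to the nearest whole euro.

Annual ordering cost = (D/Q)·S = (39,400/1,644) × 360 = €8,627.74
Annual holding cost  = (Q/2)·H = (1,644/2) × 26 = €21,372.00
Total = €8,627.74 + €21,372.00 = €29,999.74

€30,000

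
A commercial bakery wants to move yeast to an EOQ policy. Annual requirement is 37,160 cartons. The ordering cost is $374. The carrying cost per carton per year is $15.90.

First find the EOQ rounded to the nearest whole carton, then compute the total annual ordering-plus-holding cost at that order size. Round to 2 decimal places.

$21,022.64

Q* = √(2·D·S / H) = √(2·37,160·374 / 15.9) = √1,748,156.0 ≈ 1,322.18 → Q = 1,322 cartons
Orders/yr = 37,160/1,322 = 28.109; ordering cost = 28.109 × $374 = $10,512.74
Average inventory = 1,322/2 = 661; holding cost = 661 × $15.9 = $10,509.90
Total = $10,512.74 + $10,509.90 = $21,022.64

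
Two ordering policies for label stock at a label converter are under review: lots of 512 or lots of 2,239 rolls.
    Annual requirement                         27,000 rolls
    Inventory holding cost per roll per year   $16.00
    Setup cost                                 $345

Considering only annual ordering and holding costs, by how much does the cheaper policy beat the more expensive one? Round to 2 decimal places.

For each Q, cost = (D/Q)·S + (Q/2)·H.
TC(512) = (27,000/512)×345 + (512/2)×16 = $22,289.36
TC(2,239) = (27,000/2,239)×345 + (2,239/2)×16 = $22,072.34
Lots of 2,239 are cheaper by $217.02.

$217.02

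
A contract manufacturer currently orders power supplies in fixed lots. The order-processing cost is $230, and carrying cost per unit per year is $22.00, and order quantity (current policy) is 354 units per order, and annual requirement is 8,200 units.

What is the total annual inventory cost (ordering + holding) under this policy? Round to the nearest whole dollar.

Orders/yr = 8,200/354 = 23.164; ordering cost = 23.164 × $230 = $5,327.68
Average inventory = 354/2 = 177; holding cost = 177 × $22 = $3,894.00
Total = $5,327.68 + $3,894.00 = $9,221.68

$9,222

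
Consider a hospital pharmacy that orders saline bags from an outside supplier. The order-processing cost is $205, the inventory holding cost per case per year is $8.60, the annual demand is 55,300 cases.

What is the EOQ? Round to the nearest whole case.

1,624 cases

2DS/H = 2·55,300·205/8.6 = 2,636,395.35
EOQ = √2,636,395.35 ≈ 1,623.70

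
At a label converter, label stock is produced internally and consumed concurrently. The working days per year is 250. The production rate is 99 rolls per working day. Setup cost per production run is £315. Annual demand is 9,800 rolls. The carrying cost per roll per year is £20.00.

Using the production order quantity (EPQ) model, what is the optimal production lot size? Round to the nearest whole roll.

Daily demand d = 9,800/250 = 39.200; p = 99; 1 − d/p = 0.60404
EPQ = √(2DS / (H(1 − d/p)))
    = √(2 × 9,800 × 315 / (20 × 0.60404)) ≈ 714.88

715 rolls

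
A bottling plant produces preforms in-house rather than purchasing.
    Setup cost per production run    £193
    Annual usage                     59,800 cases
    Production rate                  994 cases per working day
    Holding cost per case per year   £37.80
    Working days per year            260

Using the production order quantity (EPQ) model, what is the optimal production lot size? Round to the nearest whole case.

891 cases

d = 59,800/260 = 230.0000 cases/day;  effective holding cost H(1 − d/p) = 37.8·(1 − 230.0000/994) = 29.05352
Q* = √(2DS / H_eff) = √(2·59,800·193 / 29.05352) ≈ 891.34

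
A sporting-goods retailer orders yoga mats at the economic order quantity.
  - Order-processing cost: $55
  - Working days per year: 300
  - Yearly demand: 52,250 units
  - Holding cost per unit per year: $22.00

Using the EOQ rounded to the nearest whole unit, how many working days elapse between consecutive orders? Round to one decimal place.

2.9 days

EOQ = √(2DS/H) = √(2 × 52,250 × 55 / 22)
    = √(261,250.00) ≈ 511.13 → Q = 511 units
T = Q/D × 300 days = 511/52,250 × 300 = 2.934 days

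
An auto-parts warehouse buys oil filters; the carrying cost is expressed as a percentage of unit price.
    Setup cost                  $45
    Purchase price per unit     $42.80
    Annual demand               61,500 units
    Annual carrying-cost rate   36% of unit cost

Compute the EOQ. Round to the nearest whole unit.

Carrying cost H = $42.8 × 36% = $15.4080/unit/yr
Optimal lot size Q* = (2 × 61,500 × $45 / $15.408)^½ ≈ 599.36

599 units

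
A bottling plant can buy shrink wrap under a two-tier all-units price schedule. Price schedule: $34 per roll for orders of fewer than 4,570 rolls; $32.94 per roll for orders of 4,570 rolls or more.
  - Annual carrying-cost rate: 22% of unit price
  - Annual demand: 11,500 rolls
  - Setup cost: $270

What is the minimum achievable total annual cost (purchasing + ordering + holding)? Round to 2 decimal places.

H₁ = 22%×$34 = $7.4800;  H₂ = 22%×$32.94 = $7.2468
EOQ₁ = √(2×11,500×270/7.4800) = 911.16  (< 4,570, feasible at tier 1)
EOQ₂ = √(2×11,500×270/7.2468) = 925.71  (< 4,570 → use Q = 4,570 at tier-2 price)
TC(tier 1 (EOQ₁), Q≈911.2) = $397,815.48
TC(tier 2, Q≈4,570.0) = $396,048.37
Minimum at tier 2: $396,048.37

$396,048.37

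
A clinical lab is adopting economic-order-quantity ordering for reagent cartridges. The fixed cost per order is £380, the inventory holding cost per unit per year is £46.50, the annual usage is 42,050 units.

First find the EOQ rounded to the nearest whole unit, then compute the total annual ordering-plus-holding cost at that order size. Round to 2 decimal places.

Q* = √(2·D·S / H) = √(2·42,050·380 / 46.5) = √687,268.8 ≈ 829.02 → Q = 829 units
Orders/yr = 42,050/829 = 50.724; ordering cost = 50.724 × £380 = £19,275.03
Average inventory = 829/2 = 414.5; holding cost = 414.5 × £46.5 = £19,274.25
Total = £19,275.03 + £19,274.25 = £38,549.28

£38,549.28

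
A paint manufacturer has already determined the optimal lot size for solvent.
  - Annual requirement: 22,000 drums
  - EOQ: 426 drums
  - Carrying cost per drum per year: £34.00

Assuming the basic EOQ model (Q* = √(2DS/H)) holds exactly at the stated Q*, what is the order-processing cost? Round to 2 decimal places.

£140.23

EOQ relation: Q² = 2DS/H, so rearrange for the unknown.
S = Q²H / (2D) = 426² × 34 / (2 × 22,000) = 140.2315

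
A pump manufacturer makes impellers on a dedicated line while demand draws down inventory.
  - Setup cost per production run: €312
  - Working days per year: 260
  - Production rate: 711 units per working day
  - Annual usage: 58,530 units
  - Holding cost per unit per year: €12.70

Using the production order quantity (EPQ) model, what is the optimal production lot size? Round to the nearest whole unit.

d = 58,530/260 = 225.1154 units/day;  effective holding cost H(1 − d/p) = 12.7·(1 − 225.1154/711) = 8.67895
Q* = √(2DS / H_eff) = √(2·58,530·312 / 8.67895) ≈ 2,051.39

2,051 units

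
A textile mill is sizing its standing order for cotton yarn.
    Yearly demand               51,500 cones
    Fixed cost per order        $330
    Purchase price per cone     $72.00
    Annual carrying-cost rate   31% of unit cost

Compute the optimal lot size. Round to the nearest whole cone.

H = i·C = 0.31 × $72 = $22.3200 per cone-year
Q* = √(2·D·S / H) = √(2·51,500·330 / 22.32) = √1,522,849.5 ≈ 1,234.04

1,234 cones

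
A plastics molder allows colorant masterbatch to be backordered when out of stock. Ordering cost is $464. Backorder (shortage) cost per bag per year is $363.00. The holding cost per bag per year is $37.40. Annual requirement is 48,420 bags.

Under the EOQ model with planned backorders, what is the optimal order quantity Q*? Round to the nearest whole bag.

Basic EOQ = √(2·48,420·464/37.4) = 1,096.101
Backorder adjustment √((H+b)/b) = √((37.4+363)/363) = 1.0503
Q* = 1,096.101 × 1.0503 ≈ 1,151.18

1,151 bags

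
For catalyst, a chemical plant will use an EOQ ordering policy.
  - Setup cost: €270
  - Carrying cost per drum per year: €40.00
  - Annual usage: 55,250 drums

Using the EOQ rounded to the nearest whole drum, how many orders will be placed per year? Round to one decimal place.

EOQ = √(2DS/H) = √(2 × 55,250 × 270 / 40)
    = √(745,875.00) ≈ 863.64 → Q = 864
N = D/Q = 55,250/864 ≈ 63.947 orders/yr

63.9 orders per year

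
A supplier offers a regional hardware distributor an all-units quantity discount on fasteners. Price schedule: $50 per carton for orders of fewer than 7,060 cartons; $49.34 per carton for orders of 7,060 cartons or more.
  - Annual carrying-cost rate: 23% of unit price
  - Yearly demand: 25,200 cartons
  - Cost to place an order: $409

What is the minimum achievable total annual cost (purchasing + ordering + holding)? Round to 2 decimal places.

H₁ = 23%×$50 = $11.5000;  H₂ = 23%×$49.34 = $11.3482
EOQ₁ = √(2×25,200×409/11.5000) = 1,338.84  (< 7,060, feasible at tier 1)
EOQ₂ = √(2×25,200×409/11.3482) = 1,347.76  (< 7,060 → use Q = 7,060 at tier-2 price)
TC(tier 1 (EOQ₁), Q≈1,338.8) = $1,275,396.64
TC(tier 2, Q≈7,060.0) = $1,284,887.03
Minimum at tier 1 (EOQ₁): $1,275,396.64

$1,275,396.64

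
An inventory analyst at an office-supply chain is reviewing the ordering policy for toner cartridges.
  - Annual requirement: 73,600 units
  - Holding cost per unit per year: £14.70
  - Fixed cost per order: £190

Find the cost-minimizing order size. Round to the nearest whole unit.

Optimal lot size Q* = (2 × 73,600 × £190 / £14.7)^½ ≈ 1,379.34

1,379 units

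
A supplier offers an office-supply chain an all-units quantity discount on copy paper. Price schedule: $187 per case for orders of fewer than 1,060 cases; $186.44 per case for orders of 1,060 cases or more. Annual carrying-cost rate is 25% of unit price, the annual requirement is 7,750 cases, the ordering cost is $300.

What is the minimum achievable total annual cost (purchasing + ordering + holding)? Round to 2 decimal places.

H₁ = 25%×$187 = $46.7500;  H₂ = 25%×$186.44 = $46.6100
EOQ₁ = √(2×7,750×300/46.7500) = 315.38  (< 1,060, feasible at tier 1)
EOQ₂ = √(2×7,750×300/46.6100) = 315.85  (< 1,060 → use Q = 1,060 at tier-2 price)
TC(tier 1 (EOQ₁), Q≈315.4) = $1,463,994.07
TC(tier 2, Q≈1,060.0) = $1,471,806.70
Minimum at tier 1 (EOQ₁): $1,463,994.07

$1,463,994.07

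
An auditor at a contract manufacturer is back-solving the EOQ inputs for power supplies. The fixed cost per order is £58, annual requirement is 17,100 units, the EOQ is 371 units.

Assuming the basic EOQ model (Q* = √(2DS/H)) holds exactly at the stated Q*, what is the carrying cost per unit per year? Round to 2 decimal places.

£14.41

Since Q* = (2DS/H)^½, squaring gives Q*²·H = 2DS.
H = 2DS / Q² = 2 × 17,100 × 58 / 371² = 14.4114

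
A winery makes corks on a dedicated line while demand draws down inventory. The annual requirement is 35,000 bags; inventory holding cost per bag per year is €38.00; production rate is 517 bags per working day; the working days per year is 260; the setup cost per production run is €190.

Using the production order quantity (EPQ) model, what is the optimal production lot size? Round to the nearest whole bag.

d = 35,000/260 = 134.6154 bags/day;  effective holding cost H(1 − d/p) = 38·(1 − 134.6154/517) = 28.10564
Q* = √(2DS / H_eff) = √(2·35,000·190 / 28.10564) ≈ 687.91

688 bags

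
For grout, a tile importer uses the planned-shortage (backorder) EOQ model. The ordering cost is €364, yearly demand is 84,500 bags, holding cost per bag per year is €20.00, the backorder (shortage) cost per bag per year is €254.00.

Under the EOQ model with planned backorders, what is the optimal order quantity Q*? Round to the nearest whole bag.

Basic EOQ = √(2·84,500·364/20) = 1,753.796
Backorder adjustment √((H+b)/b) = √((20+254)/254) = 1.0386
Q* = 1,753.796 × 1.0386 ≈ 1,821.53

1,822 bags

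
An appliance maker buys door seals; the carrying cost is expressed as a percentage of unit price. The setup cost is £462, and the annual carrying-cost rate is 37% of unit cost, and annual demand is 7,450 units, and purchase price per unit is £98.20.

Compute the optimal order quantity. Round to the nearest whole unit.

H = i·C = 0.37 × £98.2 = £36.3340 per unit-year
Optimal lot size Q* = (2 × 7,450 × £462 / £36.334)^½ ≈ 435.27

435 units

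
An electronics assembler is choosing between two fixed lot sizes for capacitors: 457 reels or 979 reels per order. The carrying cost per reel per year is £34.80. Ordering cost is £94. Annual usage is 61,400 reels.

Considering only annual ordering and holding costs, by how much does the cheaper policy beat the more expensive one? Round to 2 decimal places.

TC(Q) = (D/Q)S + (Q/2)H
TC(457) = (61,400/457)×94 + (457/2)×34.8 = £20,581.12
TC(979) = (61,400/979)×94 + (979/2)×34.8 = £22,930.00
|ΔTC| = |£20,581.12 − £22,930.00| = £2,348.88

£2,348.88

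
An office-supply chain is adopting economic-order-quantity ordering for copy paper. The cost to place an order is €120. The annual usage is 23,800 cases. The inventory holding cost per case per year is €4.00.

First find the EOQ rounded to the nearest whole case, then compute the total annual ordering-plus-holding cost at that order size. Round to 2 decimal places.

€4,779.96

Q* = √(2·D·S / H) = √(2·23,800·120 / 4) = √1,428,000.0 ≈ 1,194.99 → Q = 1,195 cases
Annual ordering cost = (D/Q)·S = (23,800/1,195) × 120 = €2,389.96
Annual holding cost  = (Q/2)·H = (1,195/2) × 4 = €2,390.00
Total = €2,389.96 + €2,390.00 = €4,779.96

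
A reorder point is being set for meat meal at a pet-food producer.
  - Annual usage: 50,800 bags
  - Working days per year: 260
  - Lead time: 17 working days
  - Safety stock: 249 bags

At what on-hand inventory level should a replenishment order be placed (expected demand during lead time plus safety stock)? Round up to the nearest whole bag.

3,571 bags

Daily demand d = 50,800 / 260 = 195.385 bags/day
Demand during lead time = 195.385 × 17 = 3,321.54
Reorder point = 3,321.54 + 249 = 3,570.54 → round up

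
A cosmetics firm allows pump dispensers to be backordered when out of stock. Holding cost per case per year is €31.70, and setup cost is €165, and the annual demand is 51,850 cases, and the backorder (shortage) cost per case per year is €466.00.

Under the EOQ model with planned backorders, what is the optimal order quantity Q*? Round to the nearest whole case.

Basic EOQ = √(2·51,850·165/31.7) = 734.686
Backorder adjustment √((H+b)/b) = √((31.7+466)/466) = 1.0335
Q* = 734.686 × 1.0335 ≈ 759.26

759 cases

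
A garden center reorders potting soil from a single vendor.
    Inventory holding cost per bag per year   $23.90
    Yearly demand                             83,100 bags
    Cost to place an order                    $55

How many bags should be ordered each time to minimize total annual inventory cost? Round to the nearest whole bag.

2DS/H = 2·83,100·55/23.9 = 382,468.62
EOQ = √382,468.62 ≈ 618.44

618 bags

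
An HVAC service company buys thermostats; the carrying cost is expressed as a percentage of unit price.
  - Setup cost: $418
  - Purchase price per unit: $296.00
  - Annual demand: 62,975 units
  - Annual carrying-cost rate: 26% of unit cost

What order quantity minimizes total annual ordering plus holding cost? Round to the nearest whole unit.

Holding cost per unit per year: H = 26% × $296 = $76.9600
2DS/H = 2·62,975·418/76.96 = 684,083.94
EOQ = √684,083.94 ≈ 827.09

827 units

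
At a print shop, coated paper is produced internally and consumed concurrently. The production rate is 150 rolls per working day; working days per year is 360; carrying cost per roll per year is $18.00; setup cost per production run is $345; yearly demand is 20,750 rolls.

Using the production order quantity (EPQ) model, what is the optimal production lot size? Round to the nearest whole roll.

1,137 rolls

d = 20,750/360 = 57.6389 rolls/day;  effective holding cost H(1 − d/p) = 18·(1 − 57.6389/150) = 11.08333
Q* = √(2DS / H_eff) = √(2·20,750·345 / 11.08333) ≈ 1,136.58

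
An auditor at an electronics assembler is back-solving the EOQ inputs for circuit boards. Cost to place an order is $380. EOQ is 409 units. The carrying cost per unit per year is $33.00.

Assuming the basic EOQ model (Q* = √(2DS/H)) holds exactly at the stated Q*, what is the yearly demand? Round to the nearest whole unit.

EOQ relation: Q² = 2DS/H, so rearrange for the unknown.
D = Q²H / (2S) = 409² × 33 / (2 × 380) = 7,263.52

7,264 units per year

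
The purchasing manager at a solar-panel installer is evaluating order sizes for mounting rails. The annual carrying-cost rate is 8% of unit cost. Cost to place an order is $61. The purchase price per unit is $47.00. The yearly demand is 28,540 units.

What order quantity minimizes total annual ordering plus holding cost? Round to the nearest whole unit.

H = i·C = 0.08 × $47 = $3.7600 per unit-year
Optimal lot size Q* = (2 × 28,540 × $61 / $3.76)^½ ≈ 962.31

962 units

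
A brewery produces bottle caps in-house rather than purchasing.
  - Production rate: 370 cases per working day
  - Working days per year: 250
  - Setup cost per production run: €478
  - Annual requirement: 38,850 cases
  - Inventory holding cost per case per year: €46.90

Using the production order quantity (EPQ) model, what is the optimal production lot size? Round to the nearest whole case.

1,168 cases

d = 38,850/250 = 155.4000 cases/day;  effective holding cost H(1 − d/p) = 46.9·(1 − 155.4000/370) = 27.20200
Q* = √(2DS / H_eff) = √(2·38,850·478 / 27.20200) ≈ 1,168.49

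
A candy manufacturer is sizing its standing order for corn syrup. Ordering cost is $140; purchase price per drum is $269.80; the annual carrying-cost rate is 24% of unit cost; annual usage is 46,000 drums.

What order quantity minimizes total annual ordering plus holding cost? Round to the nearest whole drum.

H = i·C = 0.24 × $269.8 = $64.7520 per drum-year
2DS/H = 2·46,000·140/64.752 = 198,912.77
EOQ = √198,912.77 ≈ 446.00

446 drums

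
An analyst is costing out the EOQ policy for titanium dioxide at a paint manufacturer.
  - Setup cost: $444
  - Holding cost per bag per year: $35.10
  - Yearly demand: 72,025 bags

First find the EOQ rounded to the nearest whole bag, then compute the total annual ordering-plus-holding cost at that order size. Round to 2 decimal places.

$47,380.72

2DS/H = 2·72,025·444/35.1 = 1,822,170.94
EOQ = √1,822,170.94 ≈ 1,349.88 → Q = 1,350 bags
Orders/yr = 72,025/1,350 = 53.352; ordering cost = 53.352 × $444 = $23,688.22
Average inventory = 1,350/2 = 675; holding cost = 675 × $35.1 = $23,692.50
Total = $23,688.22 + $23,692.50 = $47,380.72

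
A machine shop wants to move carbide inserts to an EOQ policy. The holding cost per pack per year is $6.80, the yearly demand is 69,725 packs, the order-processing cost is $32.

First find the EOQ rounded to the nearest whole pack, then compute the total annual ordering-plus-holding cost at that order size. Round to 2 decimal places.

$5,508.57

Optimal lot size Q* = (2 × 69,725 × $32 / $6.8)^½ ≈ 810.08 → Q = 810 packs
Ordering: D/Q × S = 69,725/810 × $32 = $2,754.57
Holding:  Q/2 × H = 810/2 × $6.8 = $2,754.00
Total = $2,754.57 + $2,754.00 = $5,508.57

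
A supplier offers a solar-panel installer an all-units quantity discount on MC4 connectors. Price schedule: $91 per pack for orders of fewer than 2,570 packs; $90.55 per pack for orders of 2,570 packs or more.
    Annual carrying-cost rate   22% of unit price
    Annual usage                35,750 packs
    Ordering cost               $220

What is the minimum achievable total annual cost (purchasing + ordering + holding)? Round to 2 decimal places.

H₁ = 22%×$91 = $20.0200;  H₂ = 22%×$90.55 = $19.9210
EOQ₁ = √(2×35,750×220/20.0200) = 886.41  (< 2,570, feasible at tier 1)
EOQ₂ = √(2×35,750×220/19.9210) = 888.61  (< 2,570 → use Q = 2,570 at tier-2 price)
TC(tier 1 (EOQ₁), Q≈886.4) = $3,270,995.83
TC(tier 2, Q≈2,570.0) = $3,265,821.30
Minimum at tier 2: $3,265,821.30

$3,265,821.30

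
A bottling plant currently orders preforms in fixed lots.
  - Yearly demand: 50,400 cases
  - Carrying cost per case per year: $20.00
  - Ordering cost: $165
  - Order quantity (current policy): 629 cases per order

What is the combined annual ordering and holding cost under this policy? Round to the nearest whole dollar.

Orders/yr = 50,400/629 = 80.127; ordering cost = 80.127 × $165 = $13,220.99
Average inventory = 629/2 = 314.5; holding cost = 314.5 × $20 = $6,290.00
Total = $13,220.99 + $6,290.00 = $19,510.99

$19,511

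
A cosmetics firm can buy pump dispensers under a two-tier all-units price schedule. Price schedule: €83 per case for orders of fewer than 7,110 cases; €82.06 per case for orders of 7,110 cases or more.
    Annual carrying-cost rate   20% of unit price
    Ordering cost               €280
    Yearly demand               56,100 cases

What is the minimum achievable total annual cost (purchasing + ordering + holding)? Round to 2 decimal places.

€4,664,119.94

H₁ = 20%×€83 = €16.6000;  H₂ = 20%×€82.06 = €16.4120
EOQ₁ = √(2×56,100×280/16.6000) = 1,375.69  (< 7,110, feasible at tier 1)
EOQ₂ = √(2×56,100×280/16.4120) = 1,383.55  (< 7,110 → use Q = 7,110 at tier-2 price)
TC(tier 1 (EOQ₁), Q≈1,375.7) = €4,679,136.50
TC(tier 2, Q≈7,110.0) = €4,664,119.94
Minimum at tier 2: €4,664,119.94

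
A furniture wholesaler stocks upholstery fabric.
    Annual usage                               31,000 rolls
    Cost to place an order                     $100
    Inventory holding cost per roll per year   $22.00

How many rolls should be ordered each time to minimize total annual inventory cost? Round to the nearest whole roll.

2DS/H = 2·31,000·100/22 = 281,818.18
EOQ = √281,818.18 ≈ 530.87

531 rolls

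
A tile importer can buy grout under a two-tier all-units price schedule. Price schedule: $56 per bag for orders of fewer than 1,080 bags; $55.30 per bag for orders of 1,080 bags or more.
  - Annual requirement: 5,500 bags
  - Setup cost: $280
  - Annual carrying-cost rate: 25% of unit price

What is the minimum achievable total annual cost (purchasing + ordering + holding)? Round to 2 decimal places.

$313,041.43

H₁ = 25%×$56 = $14.0000;  H₂ = 25%×$55.30 = $13.8250
EOQ₁ = √(2×5,500×280/14.0000) = 469.04  (< 1,080, feasible at tier 1)
EOQ₂ = √(2×5,500×280/13.8250) = 472.00  (< 1,080 → use Q = 1,080 at tier-2 price)
TC(tier 1 (EOQ₁), Q≈469.0) = $314,566.58
TC(tier 2, Q≈1,080.0) = $313,041.43
Minimum at tier 2: $313,041.43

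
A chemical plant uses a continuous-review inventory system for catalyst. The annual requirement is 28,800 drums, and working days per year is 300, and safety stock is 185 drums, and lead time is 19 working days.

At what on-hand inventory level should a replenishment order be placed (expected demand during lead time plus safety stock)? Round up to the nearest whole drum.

2,009 drums

Daily demand d = 28,800 / 300 = 96.000 drums/day
Demand during lead time = 96.000 × 19 = 1,824.00
Reorder point = 1,824.00 + 185 = 2,009.00 → round up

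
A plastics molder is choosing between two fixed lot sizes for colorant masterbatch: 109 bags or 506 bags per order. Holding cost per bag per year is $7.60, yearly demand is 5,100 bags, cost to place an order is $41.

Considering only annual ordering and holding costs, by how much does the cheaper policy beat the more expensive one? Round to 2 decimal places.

For each Q, cost = (D/Q)·S + (Q/2)·H.
TC(109) = (5,100/109)×41 + (109/2)×7.6 = $2,332.55
TC(506) = (5,100/506)×41 + (506/2)×7.6 = $2,336.04
Cheaper: Q = 109.  Difference = $3.49

$3.49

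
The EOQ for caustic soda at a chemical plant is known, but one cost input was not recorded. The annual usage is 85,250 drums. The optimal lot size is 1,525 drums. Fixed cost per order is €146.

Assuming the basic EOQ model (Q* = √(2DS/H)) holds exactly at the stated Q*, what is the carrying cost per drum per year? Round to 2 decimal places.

€10.70

From Q* = √(2DS/H) ⇒ Q*² = 2DS/H.
H = 2DS / Q² = 2 × 85,250 × 146 / 1,525² = 10.7038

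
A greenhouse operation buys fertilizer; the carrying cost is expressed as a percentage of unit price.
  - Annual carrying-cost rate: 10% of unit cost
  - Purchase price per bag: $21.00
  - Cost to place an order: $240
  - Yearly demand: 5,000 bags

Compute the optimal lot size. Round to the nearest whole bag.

1,069 bags

H = i·C = 0.1 × $21 = $2.1000 per bag-year
EOQ = √(2DS/H) = √(2 × 5,000 × 240 / 2.1)
    = √(1,142,857.14) ≈ 1,069.04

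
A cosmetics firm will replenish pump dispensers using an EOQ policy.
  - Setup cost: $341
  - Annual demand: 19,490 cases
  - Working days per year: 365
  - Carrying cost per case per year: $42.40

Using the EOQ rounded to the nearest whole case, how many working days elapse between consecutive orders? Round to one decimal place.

Q* = √(2·D·S / H) = √(2·19,490·341 / 42.4) = √313,494.8 ≈ 559.91 → Q = 560 cases
Days between orders = 365 / (D/Q) = 365 / 34.804 ≈ 10.487

10.5 days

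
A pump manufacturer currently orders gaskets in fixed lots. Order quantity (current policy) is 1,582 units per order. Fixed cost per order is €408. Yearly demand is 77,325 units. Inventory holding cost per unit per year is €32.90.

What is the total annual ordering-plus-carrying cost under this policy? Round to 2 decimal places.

€45,966.13

Ordering: D/Q × S = 77,325/1,582 × €408 = €19,942.23
Holding:  Q/2 × H = 1,582/2 × €32.9 = €26,023.90
Total = €19,942.23 + €26,023.90 = €45,966.13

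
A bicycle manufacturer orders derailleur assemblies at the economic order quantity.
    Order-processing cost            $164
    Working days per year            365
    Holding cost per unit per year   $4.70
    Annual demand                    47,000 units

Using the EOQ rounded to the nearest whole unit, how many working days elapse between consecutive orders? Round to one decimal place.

Q* = √(2·D·S / H) = √(2·47,000·164 / 4.7) = √3,280,000.0 ≈ 1,811.08 → Q = 1,811 units
Cycle time = (working days × Q)/D = (365 × 1,811) / 47,000 = 14.064 days

14.1 days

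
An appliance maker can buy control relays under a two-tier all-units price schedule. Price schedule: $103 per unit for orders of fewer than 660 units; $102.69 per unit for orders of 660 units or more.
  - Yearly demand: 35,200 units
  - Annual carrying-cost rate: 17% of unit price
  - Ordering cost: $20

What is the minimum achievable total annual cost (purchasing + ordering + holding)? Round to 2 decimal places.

$3,621,515.58

H₁ = 17%×$103 = $17.5100;  H₂ = 17%×$102.69 = $17.4573
EOQ₁ = √(2×35,200×20/17.5100) = 283.57  (< 660, feasible at tier 1)
EOQ₂ = √(2×35,200×20/17.4573) = 284.00  (< 660 → use Q = 660 at tier-2 price)
TC(tier 1 (EOQ₁), Q≈283.6) = $3,630,565.29
TC(tier 2, Q≈660.0) = $3,621,515.58
Minimum at tier 2: $3,621,515.58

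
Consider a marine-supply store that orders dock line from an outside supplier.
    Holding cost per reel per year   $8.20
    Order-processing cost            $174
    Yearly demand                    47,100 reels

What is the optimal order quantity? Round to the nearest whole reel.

Optimal lot size Q* = (2 × 47,100 × $174 / $8.2)^½ ≈ 1,413.82

1,414 reels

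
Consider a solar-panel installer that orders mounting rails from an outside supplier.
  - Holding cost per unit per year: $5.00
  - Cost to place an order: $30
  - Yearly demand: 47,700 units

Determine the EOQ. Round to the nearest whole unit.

757 units

Optimal lot size Q* = (2 × 47,700 × $30 / $5)^½ ≈ 756.57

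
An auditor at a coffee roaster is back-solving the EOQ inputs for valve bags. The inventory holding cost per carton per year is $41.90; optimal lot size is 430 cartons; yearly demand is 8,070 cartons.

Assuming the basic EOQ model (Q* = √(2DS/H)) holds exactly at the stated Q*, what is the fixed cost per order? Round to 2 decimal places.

$480.01

From Q* = √(2DS/H) ⇒ Q*² = 2DS/H.
S = Q²H / (2D) = 430² × 41.9 / (2 × 8,070) = 480.0068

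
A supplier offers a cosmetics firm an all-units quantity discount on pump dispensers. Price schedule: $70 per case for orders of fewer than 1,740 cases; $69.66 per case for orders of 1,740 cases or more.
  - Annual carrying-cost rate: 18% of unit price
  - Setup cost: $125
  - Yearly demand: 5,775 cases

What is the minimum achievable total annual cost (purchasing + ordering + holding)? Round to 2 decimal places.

H₁ = 18%×$70 = $12.6000;  H₂ = 18%×$69.66 = $12.5388
EOQ₁ = √(2×5,775×125/12.6000) = 338.50  (< 1,740, feasible at tier 1)
EOQ₂ = √(2×5,775×125/12.5388) = 339.33  (< 1,740 → use Q = 1,740 at tier-2 price)
TC(tier 1 (EOQ₁), Q≈338.5) = $408,515.12
TC(tier 2, Q≈1,740.0) = $413,610.13
Minimum at tier 1 (EOQ₁): $408,515.12

$408,515.12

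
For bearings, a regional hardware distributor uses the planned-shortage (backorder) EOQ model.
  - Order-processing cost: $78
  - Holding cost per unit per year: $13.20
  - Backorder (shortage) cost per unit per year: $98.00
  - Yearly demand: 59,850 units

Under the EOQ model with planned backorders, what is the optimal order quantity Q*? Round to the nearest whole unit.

896 units

Q* = √(2DS/H) · √((H + b)/b)
   = √(2 × 59,850 × 78 / 13.2) · √((13.2 + 98) / 98)
   = 841.022 × 1.0652 ≈ 895.87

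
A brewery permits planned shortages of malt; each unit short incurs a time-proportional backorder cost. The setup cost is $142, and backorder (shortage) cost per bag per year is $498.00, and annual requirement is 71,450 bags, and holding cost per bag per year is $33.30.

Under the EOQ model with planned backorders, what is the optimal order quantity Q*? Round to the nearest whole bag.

806 bags

Basic EOQ = √(2·71,450·142/33.3) = 780.617
Backorder adjustment √((H+b)/b) = √((33.3+498)/498) = 1.0329
Q* = 780.617 × 1.0329 ≈ 806.29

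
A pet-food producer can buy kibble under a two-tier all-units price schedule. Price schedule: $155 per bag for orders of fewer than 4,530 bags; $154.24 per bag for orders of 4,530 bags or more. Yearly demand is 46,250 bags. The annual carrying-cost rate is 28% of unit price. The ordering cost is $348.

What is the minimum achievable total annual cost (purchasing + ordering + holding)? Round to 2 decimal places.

H₁ = 28%×$155 = $43.4000;  H₂ = 28%×$154.24 = $43.1872
EOQ₁ = √(2×46,250×348/43.4000) = 861.22  (< 4,530, feasible at tier 1)
EOQ₂ = √(2×46,250×348/43.1872) = 863.34  (< 4,530 → use Q = 4,530 at tier-2 price)
TC(tier 1 (EOQ₁), Q≈861.2) = $7,206,127.08
TC(tier 2, Q≈4,530.0) = $7,234,971.99
Minimum at tier 1 (EOQ₁): $7,206,127.08

$7,206,127.08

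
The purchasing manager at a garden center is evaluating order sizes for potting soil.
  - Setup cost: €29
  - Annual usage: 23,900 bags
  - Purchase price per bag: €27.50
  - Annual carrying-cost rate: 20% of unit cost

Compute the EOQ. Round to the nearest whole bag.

502 bags

Carrying cost H = €27.5 × 20% = €5.5000/bag/yr
2DS/H = 2·23,900·29/5.5 = 252,036.36
EOQ = √252,036.36 ≈ 502.03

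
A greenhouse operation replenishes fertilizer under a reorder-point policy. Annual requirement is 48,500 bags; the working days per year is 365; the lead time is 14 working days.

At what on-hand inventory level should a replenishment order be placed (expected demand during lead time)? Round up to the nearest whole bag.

Daily demand d = 48,500 / 365 = 132.877 bags/day
Demand during lead time = 132.877 × 14 = 1,860.27
Reorder point = 1,860.27 → round up

1,861 bags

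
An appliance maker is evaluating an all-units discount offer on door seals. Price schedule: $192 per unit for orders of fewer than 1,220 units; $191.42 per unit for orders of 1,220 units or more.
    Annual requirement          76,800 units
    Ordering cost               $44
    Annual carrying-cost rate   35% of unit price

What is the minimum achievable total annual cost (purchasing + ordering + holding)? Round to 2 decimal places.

H₁ = 35%×$192 = $67.2000;  H₂ = 35%×$191.42 = $66.9970
EOQ₁ = √(2×76,800×44/67.2000) = 317.13  (< 1,220, feasible at tier 1)
EOQ₂ = √(2×76,800×44/66.9970) = 317.61  (< 1,220 → use Q = 1,220 at tier-2 price)
TC(tier 1 (EOQ₁), Q≈317.1) = $14,766,911.14
TC(tier 2, Q≈1,220.0) = $14,744,694.01
Minimum at tier 2: $14,744,694.01

$14,744,694.01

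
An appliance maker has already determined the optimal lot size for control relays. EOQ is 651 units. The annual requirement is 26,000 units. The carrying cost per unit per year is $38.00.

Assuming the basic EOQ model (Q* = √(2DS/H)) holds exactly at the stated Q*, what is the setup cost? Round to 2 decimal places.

$309.70

EOQ relation: Q² = 2DS/H, so rearrange for the unknown.
S = Q²H / (2D) = 651² × 38 / (2 × 26,000) = 309.7007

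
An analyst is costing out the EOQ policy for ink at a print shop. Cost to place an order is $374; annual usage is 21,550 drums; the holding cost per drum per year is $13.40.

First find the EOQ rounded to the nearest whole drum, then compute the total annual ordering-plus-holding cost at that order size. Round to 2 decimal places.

$14,696.94

Optimal lot size Q* = (2 × 21,550 × $374 / $13.4)^½ ≈ 1,096.79 → Q = 1,097 drums
Ordering: D/Q × S = 21,550/1,097 × $374 = $7,347.04
Holding:  Q/2 × H = 1,097/2 × $13.4 = $7,349.90
Total = $7,347.04 + $7,349.90 = $14,696.94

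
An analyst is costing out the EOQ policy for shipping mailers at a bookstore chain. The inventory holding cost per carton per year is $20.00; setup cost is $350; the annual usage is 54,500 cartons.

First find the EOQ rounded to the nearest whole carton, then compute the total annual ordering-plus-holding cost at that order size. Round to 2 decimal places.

2DS/H = 2·54,500·350/20 = 1,907,500.00
EOQ = √1,907,500.00 ≈ 1,381.12 → Q = 1,381 cartons
Ordering: D/Q × S = 54,500/1,381 × $350 = $13,812.45
Holding:  Q/2 × H = 1,381/2 × $20 = $13,810.00
Total = $13,812.45 + $13,810.00 = $27,622.45

$27,622.45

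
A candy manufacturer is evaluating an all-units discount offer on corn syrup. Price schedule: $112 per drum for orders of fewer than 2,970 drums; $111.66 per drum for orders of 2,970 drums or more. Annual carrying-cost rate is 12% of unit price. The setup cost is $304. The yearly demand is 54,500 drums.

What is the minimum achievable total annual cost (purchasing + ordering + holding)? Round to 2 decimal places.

H₁ = 12%×$112 = $13.4400;  H₂ = 12%×$111.66 = $13.3992
EOQ₁ = √(2×54,500×304/13.4400) = 1,570.18  (< 2,970, feasible at tier 1)
EOQ₂ = √(2×54,500×304/13.3992) = 1,572.57  (< 2,970 → use Q = 2,970 at tier-2 price)
TC(tier 1 (EOQ₁), Q≈1,570.2) = $6,125,103.27
TC(tier 2, Q≈2,970.0) = $6,110,946.26
Minimum at tier 2: $6,110,946.26

$6,110,946.26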